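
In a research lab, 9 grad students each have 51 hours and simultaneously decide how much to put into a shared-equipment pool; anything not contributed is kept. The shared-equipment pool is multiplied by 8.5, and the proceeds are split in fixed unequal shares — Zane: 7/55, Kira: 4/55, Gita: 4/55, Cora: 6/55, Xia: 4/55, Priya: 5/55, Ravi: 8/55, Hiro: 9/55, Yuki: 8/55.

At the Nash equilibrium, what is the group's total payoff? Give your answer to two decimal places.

1989.00 hours

Player j's private return per contributed unit is 8.5 × (j's share). Contributing is weakly dominant for j when that share is at least 1/8.5 = 0.1176, and contributing 0 is dominant otherwise.
The shares above 0.1176 belong to Zane, Ravi, Hiro and Yuki, contributing 51 each; the remaining 5 contribute 0. Total contributed: 204.
The shared-equipment pool pays out 8.5 × 204 = 1734.00 in total (split across the unequal shares, but the aggregate is all that matters for the group sum).
The 5 free-riders keep 51 each, adding 255. Group total = 255 + 1734.00 = 1989.00.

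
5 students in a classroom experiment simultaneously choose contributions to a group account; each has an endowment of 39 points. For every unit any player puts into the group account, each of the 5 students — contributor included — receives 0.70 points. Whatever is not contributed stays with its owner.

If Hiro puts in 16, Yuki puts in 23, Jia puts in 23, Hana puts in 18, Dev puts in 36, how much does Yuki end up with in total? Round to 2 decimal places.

97.20 points

Total contributed: 16 + 23 + 23 + 18 + 36 = 116.
Each receives 0.70 × 116 = 81.20 from the group account.
Yuki keeps 39 − 23 = 16, so Yuki's payoff is 16 + 81.20 = 97.20.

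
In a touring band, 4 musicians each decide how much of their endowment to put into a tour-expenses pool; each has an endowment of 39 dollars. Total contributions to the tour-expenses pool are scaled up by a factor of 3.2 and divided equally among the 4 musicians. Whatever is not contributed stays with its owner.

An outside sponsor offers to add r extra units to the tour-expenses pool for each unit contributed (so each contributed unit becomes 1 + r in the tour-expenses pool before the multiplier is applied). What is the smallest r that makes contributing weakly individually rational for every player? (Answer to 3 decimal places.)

With matching at rate r, one contributed unit becomes (1 + r) in the tour-expenses pool and returns 3.2 × (1 + r) / 4 to the contributor.
Setting this equal to 1: 1 + r = 4/3.2 = 1.2500.
So the minimum matching rate is r = 1.2500 − 1 = 0.250.

0.250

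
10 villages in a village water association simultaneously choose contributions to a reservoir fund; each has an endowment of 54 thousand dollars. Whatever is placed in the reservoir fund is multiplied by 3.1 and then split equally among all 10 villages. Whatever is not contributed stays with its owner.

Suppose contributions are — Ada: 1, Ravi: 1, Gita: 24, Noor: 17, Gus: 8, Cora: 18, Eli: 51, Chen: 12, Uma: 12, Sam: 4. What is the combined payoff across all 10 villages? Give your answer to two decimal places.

850.80 thousand dollars

Total contributed: 1 + 1 + 24 + 17 + 8 + 18 + 51 + 12 + 12 + 4 = 148; total kept: 10 × 54 − 148 = 392.
The reservoir fund pays out 3.1 × 148 = 458.80 in aggregate.
Group total = 392 + 458.80 = 850.80.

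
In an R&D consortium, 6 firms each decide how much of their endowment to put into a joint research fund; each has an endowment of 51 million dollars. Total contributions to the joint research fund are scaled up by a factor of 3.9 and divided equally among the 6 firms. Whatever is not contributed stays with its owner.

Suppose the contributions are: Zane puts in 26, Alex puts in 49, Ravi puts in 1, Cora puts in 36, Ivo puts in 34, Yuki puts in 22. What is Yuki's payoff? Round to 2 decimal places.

138.20 million dollars

Total contributed: 26 + 49 + 1 + 36 + 34 + 22 = 168.
Each receives 3.9 × 168 / 6 = 109.20 from the joint research fund.
Yuki keeps 51 − 22 = 29, so Yuki's payoff is 29 + 109.20 = 138.20.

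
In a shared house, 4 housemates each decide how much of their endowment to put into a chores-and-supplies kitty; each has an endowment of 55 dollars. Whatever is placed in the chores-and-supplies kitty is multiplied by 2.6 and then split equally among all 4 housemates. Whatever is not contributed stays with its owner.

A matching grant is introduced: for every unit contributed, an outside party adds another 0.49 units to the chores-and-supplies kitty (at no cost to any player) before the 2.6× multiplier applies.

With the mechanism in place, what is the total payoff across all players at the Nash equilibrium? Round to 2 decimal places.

Even with the mechanism, each unit contributed returns only 2.6 × 1.49 / 4 = 0.9685 per unit of net cost, so contributing nothing is still dominant.
At the Nash equilibrium no one contributes; group total payoff = 4 × 55 = 220.

220.00 dollars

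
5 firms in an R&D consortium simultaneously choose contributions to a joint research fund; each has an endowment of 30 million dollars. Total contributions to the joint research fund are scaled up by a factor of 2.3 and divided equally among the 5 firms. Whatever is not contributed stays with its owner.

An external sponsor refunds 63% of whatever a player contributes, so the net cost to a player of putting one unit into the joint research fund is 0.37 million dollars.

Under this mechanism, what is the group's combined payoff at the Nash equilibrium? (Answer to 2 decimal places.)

With the mechanism, a contributed unit returns (2.3/5) / 0.37 = 1.2432 per unit of net cost to the contributor — now above 1 — so contributing fully is weakly dominant for every player.
At the Nash equilibrium everyone contributes 30. Group total payoff = 5 × (30 × 0.63 + 2.3 × 30) = 439.50.

439.50 million dollars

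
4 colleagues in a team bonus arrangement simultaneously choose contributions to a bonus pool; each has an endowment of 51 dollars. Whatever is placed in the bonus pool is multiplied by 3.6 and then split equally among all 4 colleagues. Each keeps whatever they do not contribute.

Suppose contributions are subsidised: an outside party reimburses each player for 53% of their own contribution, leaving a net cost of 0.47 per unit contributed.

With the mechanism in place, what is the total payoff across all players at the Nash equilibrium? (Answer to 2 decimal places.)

Under the mechanism each unit contributed yields (3.6/4) / 0.47 = 1.9149 back to its contributor per unit of net cost, which exceeds 1, making full contribution the dominant choice for everyone.
At the Nash equilibrium everyone contributes 51. Group total payoff = 4 × (51 × 0.53 + 3.6 × 51) = 842.52.

842.52 dollars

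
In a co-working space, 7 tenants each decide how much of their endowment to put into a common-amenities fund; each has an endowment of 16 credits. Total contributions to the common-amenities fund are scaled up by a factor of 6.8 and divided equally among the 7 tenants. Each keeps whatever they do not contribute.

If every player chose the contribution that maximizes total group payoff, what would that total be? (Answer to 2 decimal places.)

761.60 credits

Each contributed unit returns 6.800 to the group as a whole (0.9714 to each of 7 players), which exceeds 1, so the social optimum is full contribution: group total = 6.800 × 112 = 761.60.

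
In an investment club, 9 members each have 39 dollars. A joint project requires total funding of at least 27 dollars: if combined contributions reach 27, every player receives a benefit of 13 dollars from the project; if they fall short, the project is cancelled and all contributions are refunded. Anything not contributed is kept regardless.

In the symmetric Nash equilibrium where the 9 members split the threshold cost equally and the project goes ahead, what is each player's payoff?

49 dollars

Equal share of the threshold: 27/9 = 3.
At this profile no one gains by cutting their contribution: any cut drops the total below 27, the project is cancelled, contributions are refunded, and the deviator ends with 39, which is less than 39 − 3 + 13 = 49. Contributing more than 3 just wastes the excess. So contributing exactly 3 is a best response.
Each player's payoff: 39 − 3 + 13 = 49.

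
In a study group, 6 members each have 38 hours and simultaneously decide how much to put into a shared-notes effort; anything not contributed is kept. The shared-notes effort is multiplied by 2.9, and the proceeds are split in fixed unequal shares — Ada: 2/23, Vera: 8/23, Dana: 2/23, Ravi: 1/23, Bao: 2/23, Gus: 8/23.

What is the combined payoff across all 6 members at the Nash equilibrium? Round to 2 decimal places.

372.40 hours

A player with share s gets back 2.9·s per unit contributed, so full contribution is dominant for anyone with s > 1/2.9 = 0.3448 and zero contribution is dominant for anyone below.
The shares above 0.3448 belong to Vera and Gus, contributing 38 each; the remaining 4 contribute 0. Total contributed: 76.
The shared-notes effort pays out 2.9 × 76 = 220.40 in total (split across the unequal shares, but the aggregate is all that matters for the group sum).
The 4 free-riders keep 38 each, adding 152. Group total = 152 + 220.40 = 372.40.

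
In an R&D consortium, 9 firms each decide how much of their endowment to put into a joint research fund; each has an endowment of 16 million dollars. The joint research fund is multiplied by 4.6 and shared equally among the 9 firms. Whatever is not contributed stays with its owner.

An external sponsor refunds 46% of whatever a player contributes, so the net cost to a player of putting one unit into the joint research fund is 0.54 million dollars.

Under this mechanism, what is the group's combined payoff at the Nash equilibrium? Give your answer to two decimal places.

With the mechanism, a contributed unit returns (4.6/9) / 0.54 = 0.9465 per unit of net cost — still below 1 — so contributing 0 remains dominant for every player.
Everyone keeps their endowment and the group total is 9 × 16 = 144.

144.00 million dollars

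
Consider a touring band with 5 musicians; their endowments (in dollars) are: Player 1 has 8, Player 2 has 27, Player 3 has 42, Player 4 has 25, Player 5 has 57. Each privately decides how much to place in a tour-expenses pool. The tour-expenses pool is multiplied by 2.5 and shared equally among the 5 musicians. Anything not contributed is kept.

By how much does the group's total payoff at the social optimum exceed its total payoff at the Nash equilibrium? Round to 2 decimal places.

The private return per contributed unit is 2.5/5 = 0.5000 < 1 for every player regardless of endowment, so the Nash equilibrium is zero contribution and the group total is Σ E_j = 8 + 27 + 42 + 25 + 57 = 159.
Each contributed unit returns 2.500 to the group, so the social optimum is full contribution by everyone: group total = 2.500 × 159 = 397.50.
Efficiency loss = (2.500 − 1) × 159 = 238.50.

238.50 dollars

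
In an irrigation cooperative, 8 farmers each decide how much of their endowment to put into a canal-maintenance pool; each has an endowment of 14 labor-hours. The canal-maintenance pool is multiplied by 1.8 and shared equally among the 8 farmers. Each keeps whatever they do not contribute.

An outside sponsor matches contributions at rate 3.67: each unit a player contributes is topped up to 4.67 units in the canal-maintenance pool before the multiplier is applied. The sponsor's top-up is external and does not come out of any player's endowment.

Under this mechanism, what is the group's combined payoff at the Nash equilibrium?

941.47 labor-hours

The effective private return per unit is now 1.8 × 4.67 / 8 = 1.0508 > 1, so every player's dominant strategy flips to full contribution.
So the Nash equilibrium is full contribution by all 8; the group earns 1.8 × 4.67 × 112 = 941.47.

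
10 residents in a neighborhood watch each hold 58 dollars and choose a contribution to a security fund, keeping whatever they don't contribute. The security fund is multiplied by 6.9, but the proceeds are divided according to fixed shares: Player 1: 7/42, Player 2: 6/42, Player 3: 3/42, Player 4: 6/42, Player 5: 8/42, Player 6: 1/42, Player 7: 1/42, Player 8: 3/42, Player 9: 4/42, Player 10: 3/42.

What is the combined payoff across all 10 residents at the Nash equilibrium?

1264.40 dollars

A player with share s gets back 6.9·s per unit contributed, so full contribution is dominant for anyone with s > 1/6.9 = 0.1449 and zero contribution is dominant for anyone below.
Player 1 and Player 5 are above the threshold, contributing 58 each; the remaining 8 contribute 0. Total contributed: 116.
The security fund pays out 6.9 × 116 = 800.40 in total (split across the unequal shares, but the aggregate is all that matters for the group sum).
The 8 free-riders keep 58 each, adding 464. Group total = 464 + 800.40 = 1264.40.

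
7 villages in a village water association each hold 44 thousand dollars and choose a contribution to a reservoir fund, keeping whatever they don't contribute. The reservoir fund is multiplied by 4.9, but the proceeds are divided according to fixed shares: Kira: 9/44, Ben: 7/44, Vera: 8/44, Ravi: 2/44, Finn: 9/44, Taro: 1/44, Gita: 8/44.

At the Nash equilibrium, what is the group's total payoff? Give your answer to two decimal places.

A player with share s gets back 4.9·s per unit contributed, so full contribution is dominant for anyone with s > 1/4.9 = 0.2041 and zero contribution is dominant for anyone below.
Kira and Finn clear that bar, contributing 44 each; the remaining 5 contribute 0. Total contributed: 88.
The reservoir fund pays out 4.9 × 88 = 431.20 in total (split across the unequal shares, but the aggregate is all that matters for the group sum).
The 5 free-riders keep 44 each, adding 220. Group total = 220 + 431.20 = 651.20.

651.20 thousand dollars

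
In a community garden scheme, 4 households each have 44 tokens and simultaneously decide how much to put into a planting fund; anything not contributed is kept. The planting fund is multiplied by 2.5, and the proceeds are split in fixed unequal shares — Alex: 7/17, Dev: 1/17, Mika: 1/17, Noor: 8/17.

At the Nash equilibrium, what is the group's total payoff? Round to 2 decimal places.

308.00 tokens

A player with share s gets back 2.5·s per unit contributed, so full contribution is dominant for anyone with s > 1/2.5 = 0.4000 and zero contribution is dominant for anyone below.
Alex and Noor clear that bar, contributing 44 each; the remaining 2 contribute 0. Total contributed: 88.
The planting fund pays out 2.5 × 88 = 220.00 in total (split across the unequal shares, but the aggregate is all that matters for the group sum).
The 2 free-riders keep 44 each, adding 88. Group total = 88 + 220.00 = 308.00.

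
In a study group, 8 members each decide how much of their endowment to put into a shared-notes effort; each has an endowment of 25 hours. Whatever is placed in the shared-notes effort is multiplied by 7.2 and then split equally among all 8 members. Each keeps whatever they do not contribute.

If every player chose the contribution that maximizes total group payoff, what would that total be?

1440.00 hours

Each contributed unit returns 7.200 to the group as a whole (0.9000 to each of 8 players), which exceeds 1, so the social optimum is full contribution: group total = 7.200 × 200 = 1440.00.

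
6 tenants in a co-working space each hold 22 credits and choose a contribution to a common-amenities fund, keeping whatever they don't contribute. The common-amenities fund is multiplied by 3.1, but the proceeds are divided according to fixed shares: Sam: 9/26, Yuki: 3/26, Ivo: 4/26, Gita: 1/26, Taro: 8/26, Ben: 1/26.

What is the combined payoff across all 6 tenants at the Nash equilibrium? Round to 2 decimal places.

For player j, contributing a unit is worthwhile iff 3.1 × (j's share) ≥ 1, i.e. iff j's share is at least 0.3226.
Only Sam (9/26) clears that bar, contributing 22; the remaining 5 contribute 0. Total contributed: 22.
The common-amenities fund pays out 3.1 × 22 = 68.20 in total (split across the unequal shares, but the aggregate is all that matters for the group sum).
The 5 free-riders keep 22 each, adding 110. Group total = 110 + 68.20 = 178.20.

178.20 credits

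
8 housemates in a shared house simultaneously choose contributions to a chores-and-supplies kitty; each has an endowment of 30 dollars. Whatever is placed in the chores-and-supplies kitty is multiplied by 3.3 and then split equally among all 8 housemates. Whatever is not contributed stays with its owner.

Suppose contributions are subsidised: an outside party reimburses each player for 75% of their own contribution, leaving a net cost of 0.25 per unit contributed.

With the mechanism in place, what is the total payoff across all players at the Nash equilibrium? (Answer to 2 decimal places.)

The effective private return per unit is now (3.3/8) / 0.25 = 1.6500 > 1, so every player's dominant strategy flips to full contribution.
At the Nash equilibrium everyone contributes 30. Group total payoff = 8 × (30 × 0.75 + 3.3 × 30) = 972.00.

972.00 dollars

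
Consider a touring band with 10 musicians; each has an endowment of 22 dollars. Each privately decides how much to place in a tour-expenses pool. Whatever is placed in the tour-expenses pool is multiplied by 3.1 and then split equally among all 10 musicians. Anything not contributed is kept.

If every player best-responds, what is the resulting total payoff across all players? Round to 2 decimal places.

Each contributed unit returns 3.1/10 = 0.3100 to its contributor — below 1 — so contributing 0 is dominant for every player. At the Nash equilibrium everyone keeps their 22, and the group total is 10 × 22 = 220.

220.00 dollars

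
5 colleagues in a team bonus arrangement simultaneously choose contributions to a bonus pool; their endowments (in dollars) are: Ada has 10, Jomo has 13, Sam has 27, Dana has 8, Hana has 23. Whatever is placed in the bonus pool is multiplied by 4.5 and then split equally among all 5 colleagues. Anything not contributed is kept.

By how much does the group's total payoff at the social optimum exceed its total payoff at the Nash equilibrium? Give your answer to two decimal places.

The private return per contributed unit is 4.5/5 = 0.9000 < 1 for every player regardless of endowment, so the Nash equilibrium is zero contribution and the group total is Σ E_j = 10 + 13 + 27 + 8 + 23 = 81.
Each contributed unit returns 4.500 to the group, so the social optimum is full contribution by everyone: group total = 4.500 × 81 = 364.50.
Efficiency loss = (4.500 − 1) × 81 = 283.50.

283.50 dollars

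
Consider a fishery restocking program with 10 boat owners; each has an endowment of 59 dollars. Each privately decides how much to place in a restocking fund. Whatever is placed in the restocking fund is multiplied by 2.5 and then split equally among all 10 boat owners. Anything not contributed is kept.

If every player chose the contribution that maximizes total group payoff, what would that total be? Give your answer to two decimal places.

Each contributed unit returns 2.500 to the group as a whole (0.2500 to each of 10 players), which exceeds 1, so the social optimum is full contribution: group total = 2.500 × 590 = 1475.00.

1475.00 dollars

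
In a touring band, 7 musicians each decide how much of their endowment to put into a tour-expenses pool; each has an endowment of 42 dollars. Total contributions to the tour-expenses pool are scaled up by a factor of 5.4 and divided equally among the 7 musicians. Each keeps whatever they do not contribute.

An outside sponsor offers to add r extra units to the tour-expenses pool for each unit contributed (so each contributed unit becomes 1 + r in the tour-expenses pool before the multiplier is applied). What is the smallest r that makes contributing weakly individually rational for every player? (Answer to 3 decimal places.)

With matching at rate r, one contributed unit becomes (1 + r) in the tour-expenses pool and returns 5.4 × (1 + r) / 7 to the contributor.
Setting this equal to 1: 1 + r = 7/5.4 = 1.2963.
So the minimum matching rate is r = 1.2963 − 1 = 0.296.

0.296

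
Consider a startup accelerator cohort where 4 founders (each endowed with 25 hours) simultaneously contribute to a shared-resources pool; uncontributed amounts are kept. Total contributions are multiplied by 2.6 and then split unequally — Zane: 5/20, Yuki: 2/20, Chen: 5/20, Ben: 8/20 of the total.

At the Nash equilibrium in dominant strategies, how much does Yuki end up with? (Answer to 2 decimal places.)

31.50 hours

For player j, contributing a unit is worthwhile iff 2.6 × (j's share) ≥ 1, i.e. iff j's share is at least 0.3846.
Ben alone (share 8/20) is above the threshold, contributing 25; the remaining 3 contribute 0. Total contributed: 25.
Yuki keeps 25 and receives 2.6 × 25 × 2/20 = 6.50 from the shared-resources pool, for a payoff of 31.50.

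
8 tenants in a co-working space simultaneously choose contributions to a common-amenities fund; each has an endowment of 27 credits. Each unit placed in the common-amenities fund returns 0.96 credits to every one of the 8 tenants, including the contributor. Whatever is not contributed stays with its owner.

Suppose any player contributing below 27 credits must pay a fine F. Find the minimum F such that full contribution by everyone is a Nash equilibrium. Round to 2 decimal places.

1.08 credits

Given the others contribute fully, the best deviation is to contribute 0 (any partial contribution still incurs the fine and gives up units whose private return 0.96 is below 1).
Deviating from 27 to 0 saves 27 credits but forfeits the deviator's share of the drop in the common-amenities fund: 0.96 × 27 = 25.92.
So the deviation gain is 27 − 25.92 = 1.08, and the fine must be at least 1.08 credits to wipe it out.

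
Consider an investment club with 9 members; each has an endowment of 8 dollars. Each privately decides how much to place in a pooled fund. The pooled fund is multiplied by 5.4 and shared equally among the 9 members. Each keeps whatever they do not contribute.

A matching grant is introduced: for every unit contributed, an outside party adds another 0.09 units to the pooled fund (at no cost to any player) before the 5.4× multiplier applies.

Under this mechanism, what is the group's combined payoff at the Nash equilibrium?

72.00 dollars

Even with the mechanism, each unit contributed returns only 5.4 × 1.09 / 9 = 0.6540 per unit of net cost, so contributing nothing is still dominant.
At the Nash equilibrium no one contributes; group total payoff = 9 × 8 = 72.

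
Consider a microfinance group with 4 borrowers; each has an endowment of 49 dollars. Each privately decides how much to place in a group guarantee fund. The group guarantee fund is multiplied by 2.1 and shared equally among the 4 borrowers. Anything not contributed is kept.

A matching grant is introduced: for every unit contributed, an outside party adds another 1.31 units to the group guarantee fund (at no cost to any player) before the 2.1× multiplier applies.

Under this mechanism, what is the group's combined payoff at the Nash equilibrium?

With the mechanism, a contributed unit returns 2.1 × 2.31 / 4 = 1.2128 per unit of net cost to the contributor — now above 1 — so contributing fully is weakly dominant for every player.
At the Nash equilibrium everyone contributes 49. Group total payoff = 2.1 × 2.31 × 196 = 950.80.

950.80 dollars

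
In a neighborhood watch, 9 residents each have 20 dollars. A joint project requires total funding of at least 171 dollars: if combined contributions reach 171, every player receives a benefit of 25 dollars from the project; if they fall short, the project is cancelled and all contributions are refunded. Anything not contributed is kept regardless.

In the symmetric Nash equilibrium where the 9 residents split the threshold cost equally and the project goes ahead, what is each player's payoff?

26 dollars

Equal share of the threshold: 171/9 = 19.
At this profile no one gains by cutting their contribution: any cut drops the total below 171, the project is cancelled, contributions are refunded, and the deviator ends with 20, which is less than 20 − 19 + 25 = 26. Contributing more than 19 just wastes the excess. So contributing exactly 19 is a best response.
Each player's payoff: 20 − 19 + 25 = 26.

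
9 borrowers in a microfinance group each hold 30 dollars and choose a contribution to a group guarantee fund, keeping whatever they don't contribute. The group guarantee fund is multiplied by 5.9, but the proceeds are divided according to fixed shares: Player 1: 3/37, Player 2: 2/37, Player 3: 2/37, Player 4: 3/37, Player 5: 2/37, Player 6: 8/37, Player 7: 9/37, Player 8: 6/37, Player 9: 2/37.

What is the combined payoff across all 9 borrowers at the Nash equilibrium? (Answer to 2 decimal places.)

564.00 dollars

For player j, contributing a unit is worthwhile iff 5.9 × (j's share) ≥ 1, i.e. iff j's share is at least 0.1695.
Player 6 and Player 7 are above the threshold, contributing 30 each; the remaining 7 contribute 0. Total contributed: 60.
The group guarantee fund pays out 5.9 × 60 = 354.00 in total (split across the unequal shares, but the aggregate is all that matters for the group sum).
The 7 free-riders keep 30 each, adding 210. Group total = 210 + 354.00 = 564.00.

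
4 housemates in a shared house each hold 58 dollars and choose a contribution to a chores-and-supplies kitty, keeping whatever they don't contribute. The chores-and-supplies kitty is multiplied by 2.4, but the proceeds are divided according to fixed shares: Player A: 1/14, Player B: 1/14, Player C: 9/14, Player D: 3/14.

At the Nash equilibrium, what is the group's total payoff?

For player j, contributing a unit is worthwhile iff 2.4 × (j's share) ≥ 1, i.e. iff j's share is at least 0.4167.
Player C alone (share 9/14) is above the threshold, contributing 58; the remaining 3 contribute 0. Total contributed: 58.
The chores-and-supplies kitty pays out 2.4 × 58 = 139.20 in total (split across the unequal shares, but the aggregate is all that matters for the group sum).
The 3 free-riders keep 58 each, adding 174. Group total = 174 + 139.20 = 313.20.

313.20 dollars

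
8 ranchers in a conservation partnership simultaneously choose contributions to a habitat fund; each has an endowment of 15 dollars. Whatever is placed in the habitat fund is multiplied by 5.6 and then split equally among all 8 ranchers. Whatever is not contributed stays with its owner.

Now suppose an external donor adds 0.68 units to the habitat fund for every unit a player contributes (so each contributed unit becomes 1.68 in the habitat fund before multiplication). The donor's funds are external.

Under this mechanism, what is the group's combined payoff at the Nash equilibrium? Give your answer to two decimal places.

1128.96 dollars

Under the mechanism each unit contributed yields 5.6 × 1.68 / 8 = 1.1760 back to its contributor per unit of net cost, which exceeds 1, making full contribution the dominant choice for everyone.
At the Nash equilibrium everyone contributes 15. Group total payoff = 5.6 × 1.68 × 120 = 1128.96.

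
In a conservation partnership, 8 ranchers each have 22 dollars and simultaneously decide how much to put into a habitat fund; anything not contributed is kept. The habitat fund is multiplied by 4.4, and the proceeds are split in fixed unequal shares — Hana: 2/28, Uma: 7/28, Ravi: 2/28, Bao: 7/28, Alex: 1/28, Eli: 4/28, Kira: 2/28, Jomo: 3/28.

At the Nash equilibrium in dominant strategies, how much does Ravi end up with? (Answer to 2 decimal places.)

35.83 dollars

Each unit j contributes comes back to j as 4.4 × (j's share), so j prefers to contribute only if that share exceeds 1/4.4 = 0.2273; otherwise keeping the unit dominates.
The shares above 0.2273 belong to Uma and Bao, contributing 22 each; the remaining 6 contribute 0. Total contributed: 44.
Ravi keeps 22 and receives 4.4 × 44 × 2/28 = 13.83 from the habitat fund, for a payoff of 35.83.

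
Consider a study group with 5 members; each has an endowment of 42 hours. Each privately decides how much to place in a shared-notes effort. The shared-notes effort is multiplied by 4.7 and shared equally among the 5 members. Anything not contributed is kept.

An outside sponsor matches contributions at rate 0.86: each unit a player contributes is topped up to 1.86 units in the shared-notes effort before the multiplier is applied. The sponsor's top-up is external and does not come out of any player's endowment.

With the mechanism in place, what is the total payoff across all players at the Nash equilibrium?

With the mechanism, a contributed unit returns 4.7 × 1.86 / 5 = 1.7484 per unit of net cost to the contributor — now above 1 — so contributing fully is weakly dominant for every player.
So the Nash equilibrium is full contribution by all 5; the group earns 4.7 × 1.86 × 210 = 1835.82.

1835.82 hours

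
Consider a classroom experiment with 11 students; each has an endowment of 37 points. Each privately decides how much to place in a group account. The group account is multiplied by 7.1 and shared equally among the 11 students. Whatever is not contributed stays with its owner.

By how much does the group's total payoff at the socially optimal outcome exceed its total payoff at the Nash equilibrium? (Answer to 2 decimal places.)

2482.70 points

Each contributed unit returns 7.1/11 = 0.6455 to its contributor — below 1 — so contributing 0 is dominant for every player. At the Nash equilibrium everyone keeps their 37, and the group total is 11 × 37 = 407.
Each contributed unit returns 7.100 to the group as a whole (0.6455 to each of 11 players), which exceeds 1, so the social optimum is full contribution: group total = 7.100 × 407 = 2889.70.
Efficiency loss = 2889.70 − 407 = 2482.70.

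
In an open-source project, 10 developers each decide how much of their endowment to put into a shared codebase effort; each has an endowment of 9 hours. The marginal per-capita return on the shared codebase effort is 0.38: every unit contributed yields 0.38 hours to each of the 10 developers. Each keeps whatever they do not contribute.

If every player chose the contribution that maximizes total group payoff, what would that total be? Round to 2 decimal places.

Each contributed unit returns 3.800 to the group as a whole (0.38 to each of 10 players), which exceeds 1, so the social optimum is full contribution: group total = 3.800 × 90 = 342.00.

342.00 hours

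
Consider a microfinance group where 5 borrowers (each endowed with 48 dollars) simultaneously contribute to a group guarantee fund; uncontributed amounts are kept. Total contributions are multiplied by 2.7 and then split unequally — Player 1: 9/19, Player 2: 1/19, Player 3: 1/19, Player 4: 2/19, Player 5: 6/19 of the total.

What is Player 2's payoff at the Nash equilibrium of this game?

54.82 dollars

Player j's private return per contributed unit is 2.7 × (j's share). Contributing is weakly dominant for j when that share is at least 1/2.7 = 0.3704, and contributing 0 is dominant otherwise.
The only share above 0.3704 is Player 1's 9/19, contributing 48; the remaining 4 contribute 0. Total contributed: 48.
Player 2 keeps 48 and receives 2.7 × 48 × 1/19 = 6.82 from the group guarantee fund, for a payoff of 54.82.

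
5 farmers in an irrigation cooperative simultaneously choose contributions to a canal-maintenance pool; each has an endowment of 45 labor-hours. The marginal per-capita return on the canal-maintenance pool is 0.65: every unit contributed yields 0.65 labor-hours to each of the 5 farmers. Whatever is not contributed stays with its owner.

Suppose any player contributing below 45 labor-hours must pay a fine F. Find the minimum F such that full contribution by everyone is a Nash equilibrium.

15.75 labor-hours

Given the others contribute fully, the best deviation is to contribute 0 (any partial contribution still incurs the fine and gives up units whose private return 0.65 is below 1).
Deviating from 45 to 0 saves 45 labor-hours but forfeits the deviator's share of the drop in the canal-maintenance pool: 0.65 × 45 = 29.25.
So the deviation gain is 45 − 29.25 = 15.75, and the fine must be at least 15.75 labor-hours to wipe it out.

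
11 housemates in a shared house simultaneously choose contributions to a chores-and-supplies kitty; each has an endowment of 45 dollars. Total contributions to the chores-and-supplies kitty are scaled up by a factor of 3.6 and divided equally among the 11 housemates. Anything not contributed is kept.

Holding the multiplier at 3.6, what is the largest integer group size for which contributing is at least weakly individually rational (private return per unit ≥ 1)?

3

Private return per unit is 3.6/(group size), which is ≥ 1 whenever the group size is ≤ 3.6.
The largest such integer is 3.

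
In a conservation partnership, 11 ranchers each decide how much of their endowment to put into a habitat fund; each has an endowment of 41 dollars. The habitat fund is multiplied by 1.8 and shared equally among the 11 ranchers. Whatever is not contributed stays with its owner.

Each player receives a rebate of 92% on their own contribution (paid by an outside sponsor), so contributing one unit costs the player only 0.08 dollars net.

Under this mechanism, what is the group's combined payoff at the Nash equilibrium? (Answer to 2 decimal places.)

Under the mechanism each unit contributed yields (1.8/11) / 0.08 = 2.0455 back to its contributor per unit of net cost, which exceeds 1, making full contribution the dominant choice for everyone.
So the Nash equilibrium is full contribution by all 11; the group earns 11 × (41 × 0.92 + 1.8 × 41) = 1226.72.

1226.72 dollars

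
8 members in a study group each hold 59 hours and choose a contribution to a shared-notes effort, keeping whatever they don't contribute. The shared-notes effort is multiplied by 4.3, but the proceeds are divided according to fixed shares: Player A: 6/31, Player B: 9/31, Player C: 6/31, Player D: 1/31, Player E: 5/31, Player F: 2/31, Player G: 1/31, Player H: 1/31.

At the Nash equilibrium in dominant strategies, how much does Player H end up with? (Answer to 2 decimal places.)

A player with share s gets back 4.3·s per unit contributed, so full contribution is dominant for anyone with s > 1/4.3 = 0.2326 and zero contribution is dominant for anyone below.
The only share above 0.2326 is Player B's 9/31, contributing 59; the remaining 7 contribute 0. Total contributed: 59.
Player H keeps 59 and receives 4.3 × 59 × 1/31 = 8.18 from the shared-notes effort, for a payoff of 67.18.

67.18 hours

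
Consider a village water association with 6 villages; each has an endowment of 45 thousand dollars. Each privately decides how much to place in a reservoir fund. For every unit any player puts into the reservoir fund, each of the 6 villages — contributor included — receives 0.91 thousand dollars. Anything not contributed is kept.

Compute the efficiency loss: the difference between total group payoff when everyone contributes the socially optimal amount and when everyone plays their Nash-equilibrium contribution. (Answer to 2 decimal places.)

The private return per contributed unit is 0.91 < 1, so contributing 0 is dominant for every player. At the Nash equilibrium everyone keeps their 45, and the group total is 6 × 45 = 270.
Each contributed unit returns 5.460 to the group as a whole (0.91 to each of 6 players), which exceeds 1, so the social optimum is full contribution: group total = 5.460 × 270 = 1474.20.
Efficiency loss = 1474.20 − 270 = 1204.20.

1204.20 thousand dollars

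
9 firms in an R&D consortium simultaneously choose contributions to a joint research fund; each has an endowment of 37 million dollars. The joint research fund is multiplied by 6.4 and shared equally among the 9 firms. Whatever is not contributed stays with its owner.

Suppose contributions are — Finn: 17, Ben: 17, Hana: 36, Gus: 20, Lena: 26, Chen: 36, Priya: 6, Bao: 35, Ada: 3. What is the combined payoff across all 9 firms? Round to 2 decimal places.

Total contributed: 17 + 17 + 36 + 20 + 26 + 36 + 6 + 35 + 3 = 196; total kept: 9 × 37 − 196 = 137.
The joint research fund pays out 6.4 × 196 = 1254.40 in aggregate.
Group total = 137 + 1254.40 = 1391.40.

1391.40 million dollars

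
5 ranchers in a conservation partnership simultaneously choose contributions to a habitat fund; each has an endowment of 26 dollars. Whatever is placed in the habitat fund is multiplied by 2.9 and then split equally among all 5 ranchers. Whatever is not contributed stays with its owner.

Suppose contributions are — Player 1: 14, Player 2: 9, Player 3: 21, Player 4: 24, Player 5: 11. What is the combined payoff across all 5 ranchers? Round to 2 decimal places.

280.10 dollars

Total contributed: 14 + 9 + 21 + 24 + 11 = 79; total kept: 5 × 26 − 79 = 51.
The habitat fund pays out 2.9 × 79 = 229.10 in aggregate.
Group total = 51 + 229.10 = 280.10.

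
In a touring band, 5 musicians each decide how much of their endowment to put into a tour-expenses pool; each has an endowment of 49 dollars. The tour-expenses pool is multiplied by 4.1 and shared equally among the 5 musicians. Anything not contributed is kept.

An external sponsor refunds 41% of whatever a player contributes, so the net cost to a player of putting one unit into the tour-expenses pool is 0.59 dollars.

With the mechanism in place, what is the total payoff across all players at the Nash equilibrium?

Under the mechanism each unit contributed yields (4.1/5) / 0.59 = 1.3898 back to its contributor per unit of net cost, which exceeds 1, making full contribution the dominant choice for everyone.
So the Nash equilibrium is full contribution by all 5; the group earns 5 × (49 × 0.41 + 4.1 × 49) = 1104.95.

1104.95 dollars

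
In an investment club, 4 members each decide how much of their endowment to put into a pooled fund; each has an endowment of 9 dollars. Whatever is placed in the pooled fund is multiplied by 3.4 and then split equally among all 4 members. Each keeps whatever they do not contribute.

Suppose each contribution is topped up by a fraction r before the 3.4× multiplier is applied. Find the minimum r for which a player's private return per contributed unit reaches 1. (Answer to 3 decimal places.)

With matching at rate r, one contributed unit becomes (1 + r) in the pooled fund and returns 3.4 × (1 + r) / 4 to the contributor.
Setting this equal to 1: 1 + r = 4/3.4 = 1.1765.
So the minimum matching rate is r = 1.1765 − 1 = 0.176.

0.176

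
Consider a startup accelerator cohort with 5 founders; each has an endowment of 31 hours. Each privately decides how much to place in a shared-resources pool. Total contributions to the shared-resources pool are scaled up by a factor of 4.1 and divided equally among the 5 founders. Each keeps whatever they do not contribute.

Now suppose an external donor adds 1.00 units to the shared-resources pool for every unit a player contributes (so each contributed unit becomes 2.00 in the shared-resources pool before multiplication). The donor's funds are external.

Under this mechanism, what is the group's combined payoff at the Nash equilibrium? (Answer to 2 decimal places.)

With the mechanism, a contributed unit returns 4.1 × 2.00 / 5 = 1.6400 per unit of net cost to the contributor — now above 1 — so contributing fully is weakly dominant for every player.
At the Nash equilibrium everyone contributes 31. Group total payoff = 4.1 × 2.00 × 155 = 1271.00.

1271.00 hours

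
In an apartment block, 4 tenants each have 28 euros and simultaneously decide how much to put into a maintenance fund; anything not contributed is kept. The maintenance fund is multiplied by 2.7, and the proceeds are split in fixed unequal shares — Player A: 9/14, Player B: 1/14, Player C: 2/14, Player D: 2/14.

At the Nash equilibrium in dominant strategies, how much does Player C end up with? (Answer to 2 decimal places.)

38.80 euros

For player j, contributing a unit is worthwhile iff 2.7 × (j's share) ≥ 1, i.e. iff j's share is at least 0.3704.
Player A alone (share 9/14) is above the threshold, contributing 28; the remaining 3 contribute 0. Total contributed: 28.
Player C keeps 28 and receives 2.7 × 28 × 2/14 = 10.80 from the maintenance fund, for a payoff of 38.80.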